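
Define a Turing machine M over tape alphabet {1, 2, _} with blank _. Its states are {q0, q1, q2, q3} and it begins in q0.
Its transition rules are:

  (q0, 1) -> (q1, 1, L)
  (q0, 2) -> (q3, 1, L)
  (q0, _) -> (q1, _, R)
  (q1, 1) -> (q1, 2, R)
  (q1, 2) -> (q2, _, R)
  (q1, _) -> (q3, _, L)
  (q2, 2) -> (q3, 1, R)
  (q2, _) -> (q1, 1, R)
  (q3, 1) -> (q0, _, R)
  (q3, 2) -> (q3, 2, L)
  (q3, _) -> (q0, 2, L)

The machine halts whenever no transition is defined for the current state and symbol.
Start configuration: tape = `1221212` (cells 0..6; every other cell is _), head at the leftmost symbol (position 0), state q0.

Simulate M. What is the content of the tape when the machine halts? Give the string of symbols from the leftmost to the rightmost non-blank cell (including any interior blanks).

state=q0 head=0 tape=___[1]221212   (q0,1)→(q1,1,L)
state=q1 head=-1 tape=__[_]1221212   (q1,_)→(q3,_,L)
state=q3 head=-2 tape=_[_]_1221212   (q3,_)→(q0,2,L)
state=q0 head=-3 tape=[_]2_1221212   (q0,_)→(q1,_,R)
state=q1 head=-2 tape=_[2]_1221212   (q1,2)→(q2,_,R)
state=q2 head=-1 tape=__[_]1221212   (q2,_)→(q1,1,R)
state=q1 head=0 tape=__1[1]221212   (q1,1)→(q1,2,R)
state=q1 head=1 tape=__12[2]21212   (q1,2)→(q2,_,R)
state=q2 head=2 tape=__12_[2]1212   (q2,2)→(q3,1,R)
state=q3 head=3 tape=__12_1[1]212   (q3,1)→(q0,_,R)
state=q0 head=4 tape=__12_1_[2]12   (q0,2)→(q3,1,L)
state=q3 head=3 tape=__12_1[_]112   (q3,_)→(q0,2,L)
state=q0 head=2 tape=__12_[1]2112   (q0,1)→(q1,1,L)
state=q1 head=1 tape=__12[_]12112   (q1,_)→(q3,_,L)
state=q3 head=0 tape=__1[2]_12112   (q3,2)→(q3,2,L)
state=q3 head=-1 tape=__[1]2_12112   (q3,1)→(q0,_,R)
state=q0 head=0 tape=___[2]_12112   (q0,2)→(q3,1,L)
state=q3 head=-1 tape=__[_]1_12112   (q3,_)→(q0,2,L)
state=q0 head=-2 tape=_[_]21_12112   (q0,_)→(q1,_,R)
state=q1 head=-1 tape=__[2]1_12112   (q1,2)→(q2,_,R)
state=q2 head=0 tape=___[1]_12112
The non-blank tape span at halt is 1_12112.

1_12112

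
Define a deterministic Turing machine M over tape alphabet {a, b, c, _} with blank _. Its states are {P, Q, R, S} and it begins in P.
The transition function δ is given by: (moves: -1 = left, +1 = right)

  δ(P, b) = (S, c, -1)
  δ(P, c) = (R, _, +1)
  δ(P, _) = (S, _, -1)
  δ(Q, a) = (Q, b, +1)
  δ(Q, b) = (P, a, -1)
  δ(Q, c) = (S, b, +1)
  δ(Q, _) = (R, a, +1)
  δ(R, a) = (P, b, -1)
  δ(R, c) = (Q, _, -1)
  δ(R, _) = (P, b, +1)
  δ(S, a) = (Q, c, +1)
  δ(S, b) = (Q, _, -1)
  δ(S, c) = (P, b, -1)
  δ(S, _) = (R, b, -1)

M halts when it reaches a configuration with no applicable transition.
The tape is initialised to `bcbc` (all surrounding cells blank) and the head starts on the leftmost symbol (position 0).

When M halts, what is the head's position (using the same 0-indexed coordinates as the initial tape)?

P | ___[b]cbc   read b → write c, move -1, go to S
S | __[_]ccbc   read _ → write b, move -1, go to R
R | _[_]bccbc   read _ → write b, move +1, go to P
P | _b[b]ccbc   read b → write c, move -1, go to S
S | _[b]cccbc   read b → write _, move -1, go to Q
Q | [_]_cccbc   read _ → write a, move +1, go to R
R | a[_]cccbc   read _ → write b, move +1, go to P
P | ab[c]ccbc   read c → write _, move +1, go to R
R | ab_[c]cbc   read c → write _, move -1, go to Q
Q | ab[_]_cbc   read _ → write a, move +1, go to R
R | aba[_]cbc   read _ → write b, move +1, go to P
P | abab[c]bc   read c → write _, move +1, go to R
R | abab_[b]c
At halt the head is at cell 2.

2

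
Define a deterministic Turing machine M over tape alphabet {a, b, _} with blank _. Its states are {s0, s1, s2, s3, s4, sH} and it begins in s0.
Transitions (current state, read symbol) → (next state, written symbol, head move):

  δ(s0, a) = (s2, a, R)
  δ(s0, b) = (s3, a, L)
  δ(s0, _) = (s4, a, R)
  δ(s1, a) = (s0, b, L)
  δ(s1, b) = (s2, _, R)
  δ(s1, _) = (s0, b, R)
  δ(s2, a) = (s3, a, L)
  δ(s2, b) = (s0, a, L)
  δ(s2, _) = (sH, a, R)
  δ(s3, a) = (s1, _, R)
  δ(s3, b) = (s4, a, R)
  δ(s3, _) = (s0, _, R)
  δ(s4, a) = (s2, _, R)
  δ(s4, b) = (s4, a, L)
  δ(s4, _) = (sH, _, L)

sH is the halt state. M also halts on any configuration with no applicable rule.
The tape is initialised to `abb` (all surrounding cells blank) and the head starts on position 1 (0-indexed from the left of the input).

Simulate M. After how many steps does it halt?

state=s0 head=1 tape=a[b]b__   (s0,b)→(s3,a,L)
state=s3 head=0 tape=[a]ab__   (s3,a)→(s1,_,R)
state=s1 head=1 tape=_[a]b__   (s1,a)→(s0,b,L)
state=s0 head=0 tape=[_]bb__   (s0,_)→(s4,a,R)
state=s4 head=1 tape=a[b]b__   (s4,b)→(s4,a,L)
state=s4 head=0 tape=[a]ab__   (s4,a)→(s2,_,R)
state=s2 head=1 tape=_[a]b__   (s2,a)→(s3,a,L)
state=s3 head=0 tape=[_]ab__   (s3,_)→(s0,_,R)
state=s0 head=1 tape=_[a]b__   (s0,a)→(s2,a,R)
state=s2 head=2 tape=_a[b]__   (s2,b)→(s0,a,L)
state=s0 head=1 tape=_[a]a__   (s0,a)→(s2,a,R)
state=s2 head=2 tape=_a[a]__   (s2,a)→(s3,a,L)
state=s3 head=1 tape=_[a]a__   (s3,a)→(s1,_,R)
state=s1 head=2 tape=__[a]__   (s1,a)→(s0,b,L)
state=s0 head=1 tape=_[_]b__   (s0,_)→(s4,a,R)
state=s4 head=2 tape=_a[b]__   (s4,b)→(s4,a,L)
state=s4 head=1 tape=_[a]a__   (s4,a)→(s2,_,R)
state=s2 head=2 tape=__[a]__   (s2,a)→(s3,a,L)
state=s3 head=1 tape=_[_]a__   (s3,_)→(s0,_,R)
state=s0 head=2 tape=__[a]__   (s0,a)→(s2,a,R)
state=s2 head=3 tape=__a[_]_   (s2,_)→(sH,a,R)
state=sH head=4 tape=__aa[_]
M halts after 21 transitions.

21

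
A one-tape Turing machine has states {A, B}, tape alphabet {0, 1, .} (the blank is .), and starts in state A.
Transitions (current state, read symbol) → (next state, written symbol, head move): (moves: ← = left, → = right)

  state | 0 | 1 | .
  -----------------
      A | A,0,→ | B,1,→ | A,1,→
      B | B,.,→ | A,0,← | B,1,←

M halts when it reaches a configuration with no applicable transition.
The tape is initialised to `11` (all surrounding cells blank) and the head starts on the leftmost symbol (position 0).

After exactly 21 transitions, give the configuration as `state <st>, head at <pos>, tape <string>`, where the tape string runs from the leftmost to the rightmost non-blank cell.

state=A head=0 tape=.[1]1..   (A,1)→(B,1,→)
state=B head=1 tape=.1[1]..   (B,1)→(A,0,←)
state=A head=0 tape=.[1]0..   (A,1)→(B,1,→)
state=B head=1 tape=.1[0]..   (B,0)→(B,.,→)
state=B head=2 tape=.1.[.].   (B,.)→(B,1,←)
state=B head=1 tape=.1[.]1.   (B,.)→(B,1,←)
state=B head=0 tape=.[1]11.   (B,1)→(A,0,←)
state=A head=-1 tape=[.]011.   (A,.)→(A,1,→)
state=A head=0 tape=1[0]11.   (A,0)→(A,0,→)
state=A head=1 tape=10[1]1.   (A,1)→(B,1,→)
state=B head=2 tape=101[1].   (B,1)→(A,0,←)
state=A head=1 tape=10[1]0.   (A,1)→(B,1,→)
state=B head=2 tape=101[0].   (B,0)→(B,.,→)
state=B head=3 tape=101.[.]   (B,.)→(B,1,←)
state=B head=2 tape=101[.]1   (B,.)→(B,1,←)
state=B head=1 tape=10[1]11   (B,1)→(A,0,←)
state=A head=0 tape=1[0]011   (A,0)→(A,0,→)
state=A head=1 tape=10[0]11   (A,0)→(A,0,→)
state=A head=2 tape=100[1]1   (A,1)→(B,1,→)
state=B head=3 tape=1001[1]   (B,1)→(A,0,←)
state=A head=2 tape=100[1]0   (A,1)→(B,1,→)
state=B head=3 tape=1001[0]
After 21 steps: state B, head at 3, tape 10010.

state B, head at 3, tape 10010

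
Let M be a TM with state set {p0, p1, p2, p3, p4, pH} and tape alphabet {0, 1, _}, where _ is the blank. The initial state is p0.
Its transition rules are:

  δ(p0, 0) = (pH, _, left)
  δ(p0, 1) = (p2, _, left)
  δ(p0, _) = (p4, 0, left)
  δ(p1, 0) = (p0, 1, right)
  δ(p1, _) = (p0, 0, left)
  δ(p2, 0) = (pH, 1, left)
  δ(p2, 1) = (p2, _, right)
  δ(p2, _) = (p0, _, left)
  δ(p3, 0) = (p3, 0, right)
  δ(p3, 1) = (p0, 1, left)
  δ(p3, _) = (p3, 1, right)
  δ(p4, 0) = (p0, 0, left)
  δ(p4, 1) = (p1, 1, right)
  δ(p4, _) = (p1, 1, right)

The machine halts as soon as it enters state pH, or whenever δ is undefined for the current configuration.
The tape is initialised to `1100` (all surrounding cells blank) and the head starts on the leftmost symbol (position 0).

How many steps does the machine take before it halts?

21

p0 | ___[1]100   read 1 → write _, move left, go to p2
p2 | __[_]_100   read _ → write _, move left, go to p0
p0 | _[_]__100   read _ → write 0, move left, go to p4
p4 | [_]0__100   read _ → write 1, move right, go to p1
p1 | 1[0]__100   read 0 → write 1, move right, go to p0
p0 | 11[_]_100   read _ → write 0, move left, go to p4
p4 | 1[1]0_100   read 1 → write 1, move right, go to p1
p1 | 11[0]_100   read 0 → write 1, move right, go to p0
p0 | 111[_]100   read _ → write 0, move left, go to p4
p4 | 11[1]0100   read 1 → write 1, move right, go to p1
p1 | 111[0]100   read 0 → write 1, move right, go to p0
p0 | 1111[1]00   read 1 → write _, move left, go to p2
p2 | 111[1]_00   read 1 → write _, move right, go to p2
p2 | 111_[_]00   read _ → write _, move left, go to p0
p0 | 111[_]_00   read _ → write 0, move left, go to p4
p4 | 11[1]0_00   read 1 → write 1, move right, go to p1
p1 | 111[0]_00   read 0 → write 1, move right, go to p0
p0 | 1111[_]00   read _ → write 0, move left, go to p4
p4 | 111[1]000   read 1 → write 1, move right, go to p1
p1 | 1111[0]00   read 0 → write 1, move right, go to p0
p0 | 11111[0]0   read 0 → write _, move left, go to pH
pH | 1111[1]_0
M halts after 21 transitions.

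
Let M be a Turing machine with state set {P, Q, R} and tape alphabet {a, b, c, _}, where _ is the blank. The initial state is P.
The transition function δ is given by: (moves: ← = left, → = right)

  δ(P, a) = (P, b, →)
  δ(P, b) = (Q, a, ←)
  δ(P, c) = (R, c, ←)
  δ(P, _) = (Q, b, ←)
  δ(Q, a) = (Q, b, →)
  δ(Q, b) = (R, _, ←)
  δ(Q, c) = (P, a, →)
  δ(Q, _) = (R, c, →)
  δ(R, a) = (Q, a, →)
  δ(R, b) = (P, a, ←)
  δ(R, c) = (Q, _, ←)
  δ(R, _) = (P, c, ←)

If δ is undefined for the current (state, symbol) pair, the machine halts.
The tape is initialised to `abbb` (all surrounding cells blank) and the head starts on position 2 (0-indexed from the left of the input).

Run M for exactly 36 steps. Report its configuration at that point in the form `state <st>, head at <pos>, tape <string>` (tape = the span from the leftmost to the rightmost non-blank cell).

state Q, head at 2, tape aa_bbb

state=P head=2 tape=ab[b]b__   (P,b)→(Q,a,←)
state=Q head=1 tape=a[b]ab__   (Q,b)→(R,_,←)
state=R head=0 tape=[a]_ab__   (R,a)→(Q,a,→)
state=Q head=1 tape=a[_]ab__   (Q,_)→(R,c,→)
state=R head=2 tape=ac[a]b__   (R,a)→(Q,a,→)
state=Q head=3 tape=aca[b]__   (Q,b)→(R,_,←)
state=R head=2 tape=ac[a]___   (R,a)→(Q,a,→)
state=Q head=3 tape=aca[_]__   (Q,_)→(R,c,→)
state=R head=4 tape=acac[_]_   (R,_)→(P,c,←)
state=P head=3 tape=aca[c]c_   (P,c)→(R,c,←)
state=R head=2 tape=ac[a]cc_   (R,a)→(Q,a,→)
state=Q head=3 tape=aca[c]c_   (Q,c)→(P,a,→)
state=P head=4 tape=acaa[c]_   (P,c)→(R,c,←)
state=R head=3 tape=aca[a]c_   (R,a)→(Q,a,→)
state=Q head=4 tape=acaa[c]_   (Q,c)→(P,a,→)
state=P head=5 tape=acaaa[_]   (P,_)→(Q,b,←)
state=Q head=4 tape=acaa[a]b   (Q,a)→(Q,b,→)
state=Q head=5 tape=acaab[b]   (Q,b)→(R,_,←)
state=R head=4 tape=acaa[b]_   (R,b)→(P,a,←)
state=P head=3 tape=aca[a]a_   (P,a)→(P,b,→)
state=P head=4 tape=acab[a]_   (P,a)→(P,b,→)
state=P head=5 tape=acabb[_]   (P,_)→(Q,b,←)
state=Q head=4 tape=acab[b]b   (Q,b)→(R,_,←)
state=R head=3 tape=aca[b]_b   (R,b)→(P,a,←)
state=P head=2 tape=ac[a]a_b   (P,a)→(P,b,→)
state=P head=3 tape=acb[a]_b   (P,a)→(P,b,→)
state=P head=4 tape=acbb[_]b   (P,_)→(Q,b,←)
state=Q head=3 tape=acb[b]bb   (Q,b)→(R,_,←)
state=R head=2 tape=ac[b]_bb   (R,b)→(P,a,←)
state=P head=1 tape=a[c]a_bb   (P,c)→(R,c,←)
state=R head=0 tape=[a]ca_bb   (R,a)→(Q,a,→)
state=Q head=1 tape=a[c]a_bb   (Q,c)→(P,a,→)
state=P head=2 tape=aa[a]_bb   (P,a)→(P,b,→)
state=P head=3 tape=aab[_]bb   (P,_)→(Q,b,←)
state=Q head=2 tape=aa[b]bbb   (Q,b)→(R,_,←)
state=R head=1 tape=a[a]_bbb   (R,a)→(Q,a,→)
state=Q head=2 tape=aa[_]bbb
After 36 steps: state Q, head at 2, tape aa_bbb.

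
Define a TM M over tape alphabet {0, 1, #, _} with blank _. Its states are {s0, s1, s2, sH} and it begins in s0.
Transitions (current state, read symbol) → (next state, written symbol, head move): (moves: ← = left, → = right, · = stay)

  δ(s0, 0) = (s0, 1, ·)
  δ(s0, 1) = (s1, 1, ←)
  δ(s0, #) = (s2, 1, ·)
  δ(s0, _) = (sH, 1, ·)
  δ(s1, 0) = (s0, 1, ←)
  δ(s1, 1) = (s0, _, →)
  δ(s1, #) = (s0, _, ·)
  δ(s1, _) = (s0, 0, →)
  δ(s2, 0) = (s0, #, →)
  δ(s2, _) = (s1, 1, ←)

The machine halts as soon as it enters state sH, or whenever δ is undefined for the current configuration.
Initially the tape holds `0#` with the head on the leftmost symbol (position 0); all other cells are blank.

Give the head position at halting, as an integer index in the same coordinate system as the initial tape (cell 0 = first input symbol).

s0 | __[0]#   read 0 → write 1, move ·, go to s0
s0 | __[1]#   read 1 → write 1, move ←, go to s1
s1 | _[_]1#   read _ → write 0, move →, go to s0
s0 | _0[1]#   read 1 → write 1, move ←, go to s1
s1 | _[0]1#   read 0 → write 1, move ←, go to s0
s0 | [_]11#   read _ → write 1, move ·, go to sH
sH | [1]11#
At halt the head is at cell -2.

-2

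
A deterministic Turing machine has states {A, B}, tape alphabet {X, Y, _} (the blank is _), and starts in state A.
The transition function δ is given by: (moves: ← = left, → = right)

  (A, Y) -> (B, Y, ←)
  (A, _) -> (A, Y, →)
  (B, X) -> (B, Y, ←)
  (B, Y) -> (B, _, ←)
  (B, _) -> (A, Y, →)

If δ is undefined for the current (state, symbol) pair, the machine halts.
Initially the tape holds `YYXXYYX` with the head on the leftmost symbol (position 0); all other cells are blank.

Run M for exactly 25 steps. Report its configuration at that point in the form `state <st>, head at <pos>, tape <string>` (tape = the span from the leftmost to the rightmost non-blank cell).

state=A head=0 tape=_____[Y]YXXYYX   (A,Y)→(B,Y,←)
state=B head=-1 tape=____[_]YYXXYYX   (B,_)→(A,Y,→)
state=A head=0 tape=____Y[Y]YXXYYX   (A,Y)→(B,Y,←)
state=B head=-1 tape=____[Y]YYXXYYX   (B,Y)→(B,_,←)
state=B head=-2 tape=___[_]_YYXXYYX   (B,_)→(A,Y,→)
state=A head=-1 tape=___Y[_]YYXXYYX   (A,_)→(A,Y,→)
state=A head=0 tape=___YY[Y]YXXYYX   (A,Y)→(B,Y,←)
state=B head=-1 tape=___Y[Y]YYXXYYX   (B,Y)→(B,_,←)
state=B head=-2 tape=___[Y]_YYXXYYX   (B,Y)→(B,_,←)
state=B head=-3 tape=__[_]__YYXXYYX   (B,_)→(A,Y,→)
state=A head=-2 tape=__Y[_]_YYXXYYX   (A,_)→(A,Y,→)
state=A head=-1 tape=__YY[_]YYXXYYX   (A,_)→(A,Y,→)
state=A head=0 tape=__YYY[Y]YXXYYX   (A,Y)→(B,Y,←)
state=B head=-1 tape=__YY[Y]YYXXYYX   (B,Y)→(B,_,←)
state=B head=-2 tape=__Y[Y]_YYXXYYX   (B,Y)→(B,_,←)
state=B head=-3 tape=__[Y]__YYXXYYX   (B,Y)→(B,_,←)
state=B head=-4 tape=_[_]___YYXXYYX   (B,_)→(A,Y,→)
state=A head=-3 tape=_Y[_]__YYXXYYX   (A,_)→(A,Y,→)
state=A head=-2 tape=_YY[_]_YYXXYYX   (A,_)→(A,Y,→)
state=A head=-1 tape=_YYY[_]YYXXYYX   (A,_)→(A,Y,→)
state=A head=0 tape=_YYYY[Y]YXXYYX   (A,Y)→(B,Y,←)
state=B head=-1 tape=_YYY[Y]YYXXYYX   (B,Y)→(B,_,←)
state=B head=-2 tape=_YY[Y]_YYXXYYX   (B,Y)→(B,_,←)
state=B head=-3 tape=_Y[Y]__YYXXYYX   (B,Y)→(B,_,←)
state=B head=-4 tape=_[Y]___YYXXYYX   (B,Y)→(B,_,←)
state=B head=-5 tape=[_]____YYXXYYX
After 25 steps: state B, head at -5, tape YYXXYYX.

state B, head at -5, tape YYXXYYX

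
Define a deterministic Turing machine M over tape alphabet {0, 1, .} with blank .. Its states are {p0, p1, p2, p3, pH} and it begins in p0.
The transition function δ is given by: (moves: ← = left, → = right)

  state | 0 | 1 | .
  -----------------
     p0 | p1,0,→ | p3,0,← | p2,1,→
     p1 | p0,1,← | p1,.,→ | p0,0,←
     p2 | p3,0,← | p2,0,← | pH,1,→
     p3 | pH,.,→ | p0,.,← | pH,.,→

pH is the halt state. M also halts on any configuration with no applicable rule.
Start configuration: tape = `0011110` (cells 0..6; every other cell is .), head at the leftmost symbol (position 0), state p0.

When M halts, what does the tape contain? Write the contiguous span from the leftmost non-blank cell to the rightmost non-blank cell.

0...100

p0 | [0]011110   read 0 → write 0, move →, go to p1
p1 | 0[0]11110   read 0 → write 1, move ←, go to p0
p0 | [0]111110   read 0 → write 0, move →, go to p1
p1 | 0[1]11110   read 1 → write ., move →, go to p1
p1 | 0.[1]1110   read 1 → write ., move →, go to p1
p1 | 0..[1]110   read 1 → write ., move →, go to p1
p1 | 0...[1]10   read 1 → write ., move →, go to p1
p1 | 0....[1]0   read 1 → write ., move →, go to p1
p1 | 0.....[0]   read 0 → write 1, move ←, go to p0
p0 | 0....[.]1   read . → write 1, move →, go to p2
p2 | 0....1[1]   read 1 → write 0, move ←, go to p2
p2 | 0....[1]0   read 1 → write 0, move ←, go to p2
p2 | 0...[.]00   read . → write 1, move →, go to pH
pH | 0...1[0]0
The non-blank tape span at halt is 0...100.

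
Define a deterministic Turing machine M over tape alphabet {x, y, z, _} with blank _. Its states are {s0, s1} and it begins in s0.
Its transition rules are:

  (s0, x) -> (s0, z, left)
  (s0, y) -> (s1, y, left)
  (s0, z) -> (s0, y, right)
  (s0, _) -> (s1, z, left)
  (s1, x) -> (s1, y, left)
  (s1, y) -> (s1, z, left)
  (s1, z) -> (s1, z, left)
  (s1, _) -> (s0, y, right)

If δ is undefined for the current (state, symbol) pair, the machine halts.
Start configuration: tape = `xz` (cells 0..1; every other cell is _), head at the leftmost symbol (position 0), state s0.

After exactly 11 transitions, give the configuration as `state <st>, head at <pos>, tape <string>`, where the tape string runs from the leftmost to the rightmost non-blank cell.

state=s0 head=0 tape=___[x]z_   (s0,x)→(s0,z,left)
state=s0 head=-1 tape=__[_]zz_   (s0,_)→(s1,z,left)
state=s1 head=-2 tape=_[_]zzz_   (s1,_)→(s0,y,right)
state=s0 head=-1 tape=_y[z]zz_   (s0,z)→(s0,y,right)
state=s0 head=0 tape=_yy[z]z_   (s0,z)→(s0,y,right)
state=s0 head=1 tape=_yyy[z]_   (s0,z)→(s0,y,right)
state=s0 head=2 tape=_yyyy[_]   (s0,_)→(s1,z,left)
state=s1 head=1 tape=_yyy[y]z   (s1,y)→(s1,z,left)
state=s1 head=0 tape=_yy[y]zz   (s1,y)→(s1,z,left)
state=s1 head=-1 tape=_y[y]zzz   (s1,y)→(s1,z,left)
state=s1 head=-2 tape=_[y]zzzz   (s1,y)→(s1,z,left)
state=s1 head=-3 tape=[_]zzzzz
After 11 steps: state s1, head at -3, tape zzzzz.

state s1, head at -3, tape zzzzz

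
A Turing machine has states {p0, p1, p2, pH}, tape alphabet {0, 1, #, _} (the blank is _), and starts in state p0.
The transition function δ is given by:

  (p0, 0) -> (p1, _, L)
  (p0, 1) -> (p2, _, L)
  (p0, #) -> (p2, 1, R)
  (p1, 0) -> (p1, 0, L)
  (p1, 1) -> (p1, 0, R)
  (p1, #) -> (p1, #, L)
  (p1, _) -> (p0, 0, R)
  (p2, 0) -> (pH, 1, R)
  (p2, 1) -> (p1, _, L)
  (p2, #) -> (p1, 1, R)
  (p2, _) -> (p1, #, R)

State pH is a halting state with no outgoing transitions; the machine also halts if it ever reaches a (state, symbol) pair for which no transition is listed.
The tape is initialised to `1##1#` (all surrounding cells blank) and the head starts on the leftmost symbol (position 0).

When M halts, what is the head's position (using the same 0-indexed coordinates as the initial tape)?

1

p0 | __[1]##1#   read 1 → write _, move L, go to p2
p2 | _[_]_##1#   read _ → write #, move R, go to p1
p1 | _#[_]##1#   read _ → write 0, move R, go to p0
p0 | _#0[#]#1#   read # → write 1, move R, go to p2
p2 | _#01[#]1#   read # → write 1, move R, go to p1
p1 | _#011[1]#   read 1 → write 0, move R, go to p1
p1 | _#0110[#]   read # → write #, move L, go to p1
p1 | _#011[0]#   read 0 → write 0, move L, go to p1
p1 | _#01[1]0#   read 1 → write 0, move R, go to p1
p1 | _#010[0]#   read 0 → write 0, move L, go to p1
p1 | _#01[0]0#   read 0 → write 0, move L, go to p1
p1 | _#0[1]00#   read 1 → write 0, move R, go to p1
p1 | _#00[0]0#   read 0 → write 0, move L, go to p1
p1 | _#0[0]00#   read 0 → write 0, move L, go to p1
p1 | _#[0]000#   read 0 → write 0, move L, go to p1
p1 | _[#]0000#   read # → write #, move L, go to p1
p1 | [_]#0000#   read _ → write 0, move R, go to p0
p0 | 0[#]0000#   read # → write 1, move R, go to p2
p2 | 01[0]000#   read 0 → write 1, move R, go to pH
pH | 011[0]00#
At halt the head is at cell 1.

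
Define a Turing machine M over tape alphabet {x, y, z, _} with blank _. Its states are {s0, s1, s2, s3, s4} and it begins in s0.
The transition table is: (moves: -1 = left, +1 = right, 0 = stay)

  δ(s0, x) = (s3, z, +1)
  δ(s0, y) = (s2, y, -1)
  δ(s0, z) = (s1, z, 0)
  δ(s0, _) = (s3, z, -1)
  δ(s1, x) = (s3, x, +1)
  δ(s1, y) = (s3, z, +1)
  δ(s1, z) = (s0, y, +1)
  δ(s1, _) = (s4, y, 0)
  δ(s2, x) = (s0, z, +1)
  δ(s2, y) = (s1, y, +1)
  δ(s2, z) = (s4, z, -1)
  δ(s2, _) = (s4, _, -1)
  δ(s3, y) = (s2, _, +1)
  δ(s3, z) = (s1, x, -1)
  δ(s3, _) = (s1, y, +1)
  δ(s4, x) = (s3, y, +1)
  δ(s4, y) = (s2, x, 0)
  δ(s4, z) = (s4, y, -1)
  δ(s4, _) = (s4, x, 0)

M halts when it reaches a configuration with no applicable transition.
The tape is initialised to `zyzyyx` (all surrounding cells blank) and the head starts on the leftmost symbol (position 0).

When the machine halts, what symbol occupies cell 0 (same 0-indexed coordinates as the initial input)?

s0 | [z]yzyyx___   read z → write z, move 0, go to s1
s1 | [z]yzyyx___   read z → write y, move +1, go to s0
s0 | y[y]zyyx___   read y → write y, move -1, go to s2
s2 | [y]yzyyx___   read y → write y, move +1, go to s1
s1 | y[y]zyyx___   read y → write z, move +1, go to s3
s3 | yz[z]yyx___   read z → write x, move -1, go to s1
s1 | y[z]xyyx___   read z → write y, move +1, go to s0
s0 | yy[x]yyx___   read x → write z, move +1, go to s3
s3 | yyz[y]yx___   read y → write _, move +1, go to s2
s2 | yyz_[y]x___   read y → write y, move +1, go to s1
s1 | yyz_y[x]___   read x → write x, move +1, go to s3
s3 | yyz_yx[_]__   read _ → write y, move +1, go to s1
s1 | yyz_yxy[_]_   read _ → write y, move 0, go to s4
s4 | yyz_yxy[y]_   read y → write x, move 0, go to s2
s2 | yyz_yxy[x]_   read x → write z, move +1, go to s0
s0 | yyz_yxyz[_]   read _ → write z, move -1, go to s3
s3 | yyz_yxy[z]z   read z → write x, move -1, go to s1
s1 | yyz_yx[y]xz   read y → write z, move +1, go to s3
s3 | yyz_yxz[x]z
Cell 0 holds y when M halts.

y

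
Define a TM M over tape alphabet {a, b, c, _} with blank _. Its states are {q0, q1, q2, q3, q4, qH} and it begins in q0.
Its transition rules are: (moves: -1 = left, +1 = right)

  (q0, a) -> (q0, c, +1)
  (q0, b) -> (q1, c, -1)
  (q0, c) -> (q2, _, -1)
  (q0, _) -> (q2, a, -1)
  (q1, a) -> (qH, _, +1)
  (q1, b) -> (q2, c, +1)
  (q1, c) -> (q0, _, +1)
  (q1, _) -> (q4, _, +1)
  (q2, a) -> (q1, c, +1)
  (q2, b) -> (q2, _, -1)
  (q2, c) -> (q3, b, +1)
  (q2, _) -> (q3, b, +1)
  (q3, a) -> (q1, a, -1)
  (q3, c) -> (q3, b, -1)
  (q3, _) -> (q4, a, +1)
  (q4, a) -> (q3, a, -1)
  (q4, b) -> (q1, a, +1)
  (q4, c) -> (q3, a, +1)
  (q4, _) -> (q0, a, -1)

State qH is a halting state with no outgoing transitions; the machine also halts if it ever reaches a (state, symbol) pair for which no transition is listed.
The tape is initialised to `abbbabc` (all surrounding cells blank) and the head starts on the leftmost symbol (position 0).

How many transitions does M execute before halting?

28

state=q0 head=0 tape=[a]bbbabc______   (q0,a)→(q0,c,+1)
state=q0 head=1 tape=c[b]bbabc______   (q0,b)→(q1,c,-1)
state=q1 head=0 tape=[c]cbbabc______   (q1,c)→(q0,_,+1)
state=q0 head=1 tape=_[c]bbabc______   (q0,c)→(q2,_,-1)
state=q2 head=0 tape=[_]_bbabc______   (q2,_)→(q3,b,+1)
state=q3 head=1 tape=b[_]bbabc______   (q3,_)→(q4,a,+1)
state=q4 head=2 tape=ba[b]babc______   (q4,b)→(q1,a,+1)
state=q1 head=3 tape=baa[b]abc______   (q1,b)→(q2,c,+1)
state=q2 head=4 tape=baac[a]bc______   (q2,a)→(q1,c,+1)
state=q1 head=5 tape=baacc[b]c______   (q1,b)→(q2,c,+1)
state=q2 head=6 tape=baaccc[c]______   (q2,c)→(q3,b,+1)
state=q3 head=7 tape=baacccb[_]_____   (q3,_)→(q4,a,+1)
state=q4 head=8 tape=baacccba[_]____   (q4,_)→(q0,a,-1)
state=q0 head=7 tape=baacccb[a]a____   (q0,a)→(q0,c,+1)
state=q0 head=8 tape=baacccbc[a]____   (q0,a)→(q0,c,+1)
state=q0 head=9 tape=baacccbcc[_]___   (q0,_)→(q2,a,-1)
state=q2 head=8 tape=baacccbc[c]a___   (q2,c)→(q3,b,+1)
state=q3 head=9 tape=baacccbcb[a]___   (q3,a)→(q1,a,-1)
state=q1 head=8 tape=baacccbc[b]a___   (q1,b)→(q2,c,+1)
state=q2 head=9 tape=baacccbcc[a]___   (q2,a)→(q1,c,+1)
state=q1 head=10 tape=baacccbccc[_]__   (q1,_)→(q4,_,+1)
state=q4 head=11 tape=baacccbccc_[_]_   (q4,_)→(q0,a,-1)
state=q0 head=10 tape=baacccbccc[_]a_   (q0,_)→(q2,a,-1)
state=q2 head=9 tape=baacccbcc[c]aa_   (q2,c)→(q3,b,+1)
state=q3 head=10 tape=baacccbccb[a]a_   (q3,a)→(q1,a,-1)
state=q1 head=9 tape=baacccbcc[b]aa_   (q1,b)→(q2,c,+1)
state=q2 head=10 tape=baacccbccc[a]a_   (q2,a)→(q1,c,+1)
state=q1 head=11 tape=baacccbcccc[a]_   (q1,a)→(qH,_,+1)
state=qH head=12 tape=baacccbcccc_[_]
M halts after 28 transitions.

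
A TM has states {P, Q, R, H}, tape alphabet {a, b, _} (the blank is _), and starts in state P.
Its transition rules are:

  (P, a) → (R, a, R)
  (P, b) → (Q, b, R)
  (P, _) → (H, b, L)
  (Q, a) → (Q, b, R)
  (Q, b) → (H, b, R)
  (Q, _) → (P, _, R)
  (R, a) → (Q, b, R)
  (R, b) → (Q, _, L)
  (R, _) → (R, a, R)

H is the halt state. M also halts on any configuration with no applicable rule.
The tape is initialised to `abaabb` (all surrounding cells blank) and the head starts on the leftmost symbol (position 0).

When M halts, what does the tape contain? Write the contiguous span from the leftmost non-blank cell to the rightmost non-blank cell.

P | [a]baabb   read a → write a, move R, go to R
R | a[b]aabb   read b → write _, move L, go to Q
Q | [a]_aabb   read a → write b, move R, go to Q
Q | b[_]aabb   read _ → write _, move R, go to P
P | b_[a]abb   read a → write a, move R, go to R
R | b_a[a]bb   read a → write b, move R, go to Q
Q | b_ab[b]b   read b → write b, move R, go to H
H | b_abb[b]
The non-blank tape span at halt is b_abbb.

b_abbb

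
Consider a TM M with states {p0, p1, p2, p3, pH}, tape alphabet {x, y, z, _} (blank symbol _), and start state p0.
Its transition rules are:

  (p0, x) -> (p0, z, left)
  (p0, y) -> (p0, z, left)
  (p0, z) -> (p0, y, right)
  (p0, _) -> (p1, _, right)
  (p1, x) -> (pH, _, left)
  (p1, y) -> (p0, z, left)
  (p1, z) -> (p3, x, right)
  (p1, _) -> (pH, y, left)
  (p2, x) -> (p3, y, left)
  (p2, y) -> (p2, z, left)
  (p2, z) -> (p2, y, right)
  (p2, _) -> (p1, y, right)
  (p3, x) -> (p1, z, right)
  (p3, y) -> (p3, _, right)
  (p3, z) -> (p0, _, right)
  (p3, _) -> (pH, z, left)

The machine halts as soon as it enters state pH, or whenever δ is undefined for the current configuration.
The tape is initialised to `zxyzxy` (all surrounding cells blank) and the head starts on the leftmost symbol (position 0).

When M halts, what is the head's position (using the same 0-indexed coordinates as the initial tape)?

5

state=p0 head=0 tape=_[z]xyzxy_   (p0,z)→(p0,y,right)
state=p0 head=1 tape=_y[x]yzxy_   (p0,x)→(p0,z,left)
state=p0 head=0 tape=_[y]zyzxy_   (p0,y)→(p0,z,left)
state=p0 head=-1 tape=[_]zzyzxy_   (p0,_)→(p1,_,right)
state=p1 head=0 tape=_[z]zyzxy_   (p1,z)→(p3,x,right)
state=p3 head=1 tape=_x[z]yzxy_   (p3,z)→(p0,_,right)
state=p0 head=2 tape=_x_[y]zxy_   (p0,y)→(p0,z,left)
state=p0 head=1 tape=_x[_]zzxy_   (p0,_)→(p1,_,right)
state=p1 head=2 tape=_x_[z]zxy_   (p1,z)→(p3,x,right)
state=p3 head=3 tape=_x_x[z]xy_   (p3,z)→(p0,_,right)
state=p0 head=4 tape=_x_x_[x]y_   (p0,x)→(p0,z,left)
state=p0 head=3 tape=_x_x[_]zy_   (p0,_)→(p1,_,right)
state=p1 head=4 tape=_x_x_[z]y_   (p1,z)→(p3,x,right)
state=p3 head=5 tape=_x_x_x[y]_   (p3,y)→(p3,_,right)
state=p3 head=6 tape=_x_x_x_[_]   (p3,_)→(pH,z,left)
state=pH head=5 tape=_x_x_x[_]z
At halt the head is at cell 5.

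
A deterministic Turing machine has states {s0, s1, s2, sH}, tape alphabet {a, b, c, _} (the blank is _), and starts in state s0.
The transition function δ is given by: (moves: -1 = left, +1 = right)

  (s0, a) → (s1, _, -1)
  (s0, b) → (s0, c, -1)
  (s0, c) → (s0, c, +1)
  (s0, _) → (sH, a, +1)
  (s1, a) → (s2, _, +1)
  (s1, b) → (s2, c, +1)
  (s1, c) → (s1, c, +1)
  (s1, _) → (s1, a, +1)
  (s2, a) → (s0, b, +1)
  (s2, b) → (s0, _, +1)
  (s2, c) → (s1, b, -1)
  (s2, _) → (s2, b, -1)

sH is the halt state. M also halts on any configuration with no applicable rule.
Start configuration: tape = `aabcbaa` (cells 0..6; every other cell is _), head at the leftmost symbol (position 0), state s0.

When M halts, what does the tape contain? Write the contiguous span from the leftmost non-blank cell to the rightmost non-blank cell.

state=s0 head=0 tape=_[a]abcbaa___   (s0,a)→(s1,_,-1)
state=s1 head=-1 tape=[_]_abcbaa___   (s1,_)→(s1,a,+1)
state=s1 head=0 tape=a[_]abcbaa___   (s1,_)→(s1,a,+1)
state=s1 head=1 tape=aa[a]bcbaa___   (s1,a)→(s2,_,+1)
state=s2 head=2 tape=aa_[b]cbaa___   (s2,b)→(s0,_,+1)
state=s0 head=3 tape=aa__[c]baa___   (s0,c)→(s0,c,+1)
state=s0 head=4 tape=aa__c[b]aa___   (s0,b)→(s0,c,-1)
state=s0 head=3 tape=aa__[c]caa___   (s0,c)→(s0,c,+1)
state=s0 head=4 tape=aa__c[c]aa___   (s0,c)→(s0,c,+1)
state=s0 head=5 tape=aa__cc[a]a___   (s0,a)→(s1,_,-1)
state=s1 head=4 tape=aa__c[c]_a___   (s1,c)→(s1,c,+1)
state=s1 head=5 tape=aa__cc[_]a___   (s1,_)→(s1,a,+1)
state=s1 head=6 tape=aa__cca[a]___   (s1,a)→(s2,_,+1)
state=s2 head=7 tape=aa__cca_[_]__   (s2,_)→(s2,b,-1)
state=s2 head=6 tape=aa__cca[_]b__   (s2,_)→(s2,b,-1)
state=s2 head=5 tape=aa__cc[a]bb__   (s2,a)→(s0,b,+1)
state=s0 head=6 tape=aa__ccb[b]b__   (s0,b)→(s0,c,-1)
state=s0 head=5 tape=aa__cc[b]cb__   (s0,b)→(s0,c,-1)
state=s0 head=4 tape=aa__c[c]ccb__   (s0,c)→(s0,c,+1)
state=s0 head=5 tape=aa__cc[c]cb__   (s0,c)→(s0,c,+1)
state=s0 head=6 tape=aa__ccc[c]b__   (s0,c)→(s0,c,+1)
state=s0 head=7 tape=aa__cccc[b]__   (s0,b)→(s0,c,-1)
state=s0 head=6 tape=aa__ccc[c]c__   (s0,c)→(s0,c,+1)
state=s0 head=7 tape=aa__cccc[c]__   (s0,c)→(s0,c,+1)
state=s0 head=8 tape=aa__ccccc[_]_   (s0,_)→(sH,a,+1)
state=sH head=9 tape=aa__ccccca[_]
The non-blank tape span at halt is aa__ccccca.

aa__ccccca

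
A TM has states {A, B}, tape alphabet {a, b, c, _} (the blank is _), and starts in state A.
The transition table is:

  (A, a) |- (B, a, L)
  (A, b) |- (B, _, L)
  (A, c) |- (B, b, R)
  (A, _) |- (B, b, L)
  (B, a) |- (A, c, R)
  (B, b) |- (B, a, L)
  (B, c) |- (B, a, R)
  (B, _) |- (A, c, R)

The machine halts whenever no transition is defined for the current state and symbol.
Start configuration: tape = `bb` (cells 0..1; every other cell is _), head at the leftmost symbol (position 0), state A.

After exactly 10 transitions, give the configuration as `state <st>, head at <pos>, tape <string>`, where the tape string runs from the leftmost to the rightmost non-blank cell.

state B, head at 0, tape ac

A | _[b]b   read b → write _, move L, go to B
B | [_]_b   read _ → write c, move R, go to A
A | c[_]b   read _ → write b, move L, go to B
B | [c]bb   read c → write a, move R, go to B
B | a[b]b   read b → write a, move L, go to B
B | [a]ab   read a → write c, move R, go to A
A | c[a]b   read a → write a, move L, go to B
B | [c]ab   read c → write a, move R, go to B
B | a[a]b   read a → write c, move R, go to A
A | ac[b]   read b → write _, move L, go to B
B | a[c]_
After 10 steps: state B, head at 0, tape ac.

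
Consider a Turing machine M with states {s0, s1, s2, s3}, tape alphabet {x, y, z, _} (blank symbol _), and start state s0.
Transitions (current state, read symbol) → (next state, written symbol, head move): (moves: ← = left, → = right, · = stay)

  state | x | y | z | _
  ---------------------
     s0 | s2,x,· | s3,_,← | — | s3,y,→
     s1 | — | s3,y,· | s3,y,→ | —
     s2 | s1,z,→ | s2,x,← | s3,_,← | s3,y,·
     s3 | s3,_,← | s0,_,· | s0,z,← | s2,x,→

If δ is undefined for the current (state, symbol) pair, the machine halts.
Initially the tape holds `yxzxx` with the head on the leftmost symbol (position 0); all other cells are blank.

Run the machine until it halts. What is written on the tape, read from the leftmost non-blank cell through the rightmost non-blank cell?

s0 | _[y]xzxx_   read y → write _, move ←, go to s3
s3 | [_]_xzxx_   read _ → write x, move →, go to s2
s2 | x[_]xzxx_   read _ → write y, move ·, go to s3
s3 | x[y]xzxx_   read y → write _, move ·, go to s0
s0 | x[_]xzxx_   read _ → write y, move →, go to s3
s3 | xy[x]zxx_   read x → write _, move ←, go to s3
s3 | x[y]_zxx_   read y → write _, move ·, go to s0
s0 | x[_]_zxx_   read _ → write y, move →, go to s3
s3 | xy[_]zxx_   read _ → write x, move →, go to s2
s2 | xyx[z]xx_   read z → write _, move ←, go to s3
s3 | xy[x]_xx_   read x → write _, move ←, go to s3
s3 | x[y]__xx_   read y → write _, move ·, go to s0
s0 | x[_]__xx_   read _ → write y, move →, go to s3
s3 | xy[_]_xx_   read _ → write x, move →, go to s2
s2 | xyx[_]xx_   read _ → write y, move ·, go to s3
s3 | xyx[y]xx_   read y → write _, move ·, go to s0
s0 | xyx[_]xx_   read _ → write y, move →, go to s3
s3 | xyxy[x]x_   read x → write _, move ←, go to s3
s3 | xyx[y]_x_   read y → write _, move ·, go to s0
s0 | xyx[_]_x_   read _ → write y, move →, go to s3
s3 | xyxy[_]x_   read _ → write x, move →, go to s2
s2 | xyxyx[x]_   read x → write z, move →, go to s1
s1 | xyxyxz[_]
The non-blank tape span at halt is xyxyxz.

xyxyxz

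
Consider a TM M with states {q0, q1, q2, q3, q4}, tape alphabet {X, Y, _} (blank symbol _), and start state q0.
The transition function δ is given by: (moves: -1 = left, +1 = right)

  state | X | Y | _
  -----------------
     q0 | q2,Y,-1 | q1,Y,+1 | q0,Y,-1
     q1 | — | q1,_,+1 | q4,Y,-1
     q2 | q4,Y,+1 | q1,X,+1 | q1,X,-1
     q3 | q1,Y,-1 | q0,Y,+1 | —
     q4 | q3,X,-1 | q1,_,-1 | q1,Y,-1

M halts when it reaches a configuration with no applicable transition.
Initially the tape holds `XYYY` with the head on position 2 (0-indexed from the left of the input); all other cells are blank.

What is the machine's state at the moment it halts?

q1

state=q0 head=2 tape=XY[Y]Y___   (q0,Y)→(q1,Y,+1)
state=q1 head=3 tape=XYY[Y]___   (q1,Y)→(q1,_,+1)
state=q1 head=4 tape=XYY_[_]__   (q1,_)→(q4,Y,-1)
state=q4 head=3 tape=XYY[_]Y__   (q4,_)→(q1,Y,-1)
state=q1 head=2 tape=XY[Y]YY__   (q1,Y)→(q1,_,+1)
state=q1 head=3 tape=XY_[Y]Y__   (q1,Y)→(q1,_,+1)
state=q1 head=4 tape=XY__[Y]__   (q1,Y)→(q1,_,+1)
state=q1 head=5 tape=XY___[_]_   (q1,_)→(q4,Y,-1)
state=q4 head=4 tape=XY__[_]Y_   (q4,_)→(q1,Y,-1)
state=q1 head=3 tape=XY_[_]YY_   (q1,_)→(q4,Y,-1)
state=q4 head=2 tape=XY[_]YYY_   (q4,_)→(q1,Y,-1)
state=q1 head=1 tape=X[Y]YYYY_   (q1,Y)→(q1,_,+1)
state=q1 head=2 tape=X_[Y]YYY_   (q1,Y)→(q1,_,+1)
state=q1 head=3 tape=X__[Y]YY_   (q1,Y)→(q1,_,+1)
state=q1 head=4 tape=X___[Y]Y_   (q1,Y)→(q1,_,+1)
state=q1 head=5 tape=X____[Y]_   (q1,Y)→(q1,_,+1)
state=q1 head=6 tape=X_____[_]   (q1,_)→(q4,Y,-1)
state=q4 head=5 tape=X____[_]Y   (q4,_)→(q1,Y,-1)
state=q1 head=4 tape=X___[_]YY   (q1,_)→(q4,Y,-1)
state=q4 head=3 tape=X__[_]YYY   (q4,_)→(q1,Y,-1)
state=q1 head=2 tape=X_[_]YYYY   (q1,_)→(q4,Y,-1)
state=q4 head=1 tape=X[_]YYYYY   (q4,_)→(q1,Y,-1)
state=q1 head=0 tape=[X]YYYYYY
No transition is defined for (q1, X); M halts in state q1.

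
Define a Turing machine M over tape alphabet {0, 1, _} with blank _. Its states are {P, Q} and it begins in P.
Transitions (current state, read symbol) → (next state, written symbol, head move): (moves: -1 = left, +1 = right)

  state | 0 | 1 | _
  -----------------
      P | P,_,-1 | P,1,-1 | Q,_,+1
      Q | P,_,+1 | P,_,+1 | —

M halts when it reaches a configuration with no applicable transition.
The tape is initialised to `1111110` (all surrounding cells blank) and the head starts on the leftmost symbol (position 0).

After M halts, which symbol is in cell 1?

_

P | _[1]111110   read 1 → write 1, move -1, go to P
P | [_]1111110   read _ → write _, move +1, go to Q
Q | _[1]111110   read 1 → write _, move +1, go to P
P | __[1]11110   read 1 → write 1, move -1, go to P
P | _[_]111110   read _ → write _, move +1, go to Q
Q | __[1]11110   read 1 → write _, move +1, go to P
P | ___[1]1110   read 1 → write 1, move -1, go to P
P | __[_]11110   read _ → write _, move +1, go to Q
Q | ___[1]1110   read 1 → write _, move +1, go to P
P | ____[1]110   read 1 → write 1, move -1, go to P
P | ___[_]1110   read _ → write _, move +1, go to Q
Q | ____[1]110   read 1 → write _, move +1, go to P
P | _____[1]10   read 1 → write 1, move -1, go to P
P | ____[_]110   read _ → write _, move +1, go to Q
Q | _____[1]10   read 1 → write _, move +1, go to P
P | ______[1]0   read 1 → write 1, move -1, go to P
P | _____[_]10   read _ → write _, move +1, go to Q
Q | ______[1]0   read 1 → write _, move +1, go to P
P | _______[0]   read 0 → write _, move -1, go to P
P | ______[_]_   read _ → write _, move +1, go to Q
Q | _______[_]
Cell 1 holds _ when M halts.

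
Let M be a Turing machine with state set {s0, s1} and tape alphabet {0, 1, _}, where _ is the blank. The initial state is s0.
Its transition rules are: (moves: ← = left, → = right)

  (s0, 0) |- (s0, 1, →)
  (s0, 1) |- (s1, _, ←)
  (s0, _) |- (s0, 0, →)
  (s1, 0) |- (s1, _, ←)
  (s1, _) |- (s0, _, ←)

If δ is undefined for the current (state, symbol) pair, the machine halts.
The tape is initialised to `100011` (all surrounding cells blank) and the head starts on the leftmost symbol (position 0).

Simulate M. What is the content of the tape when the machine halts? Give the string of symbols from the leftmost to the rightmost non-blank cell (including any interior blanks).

000111_1

s0 | __[1]00011   read 1 → write _, move ←, go to s1
s1 | _[_]_00011   read _ → write _, move ←, go to s0
s0 | [_]__00011   read _ → write 0, move →, go to s0
s0 | 0[_]_00011   read _ → write 0, move →, go to s0
s0 | 00[_]00011   read _ → write 0, move →, go to s0
s0 | 000[0]0011   read 0 → write 1, move →, go to s0
s0 | 0001[0]011   read 0 → write 1, move →, go to s0
s0 | 00011[0]11   read 0 → write 1, move →, go to s0
s0 | 000111[1]1   read 1 → write _, move ←, go to s1
s1 | 00011[1]_1
The non-blank tape span at halt is 000111_1.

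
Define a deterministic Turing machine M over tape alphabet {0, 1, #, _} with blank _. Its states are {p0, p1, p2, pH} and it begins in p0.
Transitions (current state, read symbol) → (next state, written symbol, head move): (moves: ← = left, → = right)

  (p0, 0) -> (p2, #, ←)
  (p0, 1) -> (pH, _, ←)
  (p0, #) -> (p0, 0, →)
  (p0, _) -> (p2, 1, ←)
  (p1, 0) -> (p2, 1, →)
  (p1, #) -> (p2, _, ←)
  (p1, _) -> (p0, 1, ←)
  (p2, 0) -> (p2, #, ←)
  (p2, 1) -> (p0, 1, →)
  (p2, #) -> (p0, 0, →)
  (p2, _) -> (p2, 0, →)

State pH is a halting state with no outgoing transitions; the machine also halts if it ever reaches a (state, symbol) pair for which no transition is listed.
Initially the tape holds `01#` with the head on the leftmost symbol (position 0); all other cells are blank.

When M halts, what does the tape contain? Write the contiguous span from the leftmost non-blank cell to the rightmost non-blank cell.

00_#

p0 | _[0]1#   read 0 → write #, move ←, go to p2
p2 | [_]#1#   read _ → write 0, move →, go to p2
p2 | 0[#]1#   read # → write 0, move →, go to p0
p0 | 00[1]#   read 1 → write _, move ←, go to pH
pH | 0[0]_#
The non-blank tape span at halt is 00_#.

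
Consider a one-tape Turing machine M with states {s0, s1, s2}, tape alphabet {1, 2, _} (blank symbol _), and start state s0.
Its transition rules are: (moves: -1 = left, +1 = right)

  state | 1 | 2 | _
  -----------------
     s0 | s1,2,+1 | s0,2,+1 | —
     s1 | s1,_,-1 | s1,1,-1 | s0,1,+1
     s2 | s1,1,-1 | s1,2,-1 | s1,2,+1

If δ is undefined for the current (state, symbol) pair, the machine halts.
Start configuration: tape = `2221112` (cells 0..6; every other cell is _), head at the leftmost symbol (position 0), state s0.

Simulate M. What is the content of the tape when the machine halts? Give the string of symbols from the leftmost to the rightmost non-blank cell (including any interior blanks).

s0 | __[2]221112   read 2 → write 2, move +1, go to s0
s0 | __2[2]21112   read 2 → write 2, move +1, go to s0
s0 | __22[2]1112   read 2 → write 2, move +1, go to s0
s0 | __222[1]112   read 1 → write 2, move +1, go to s1
s1 | __2222[1]12   read 1 → write _, move -1, go to s1
s1 | __222[2]_12   read 2 → write 1, move -1, go to s1
s1 | __22[2]1_12   read 2 → write 1, move -1, go to s1
s1 | __2[2]11_12   read 2 → write 1, move -1, go to s1
s1 | __[2]111_12   read 2 → write 1, move -1, go to s1
s1 | _[_]1111_12   read _ → write 1, move +1, go to s0
s0 | _1[1]111_12   read 1 → write 2, move +1, go to s1
s1 | _12[1]11_12   read 1 → write _, move -1, go to s1
s1 | _1[2]_11_12   read 2 → write 1, move -1, go to s1
s1 | _[1]1_11_12   read 1 → write _, move -1, go to s1
s1 | [_]_1_11_12   read _ → write 1, move +1, go to s0
s0 | 1[_]1_11_12
The non-blank tape span at halt is 1_1_11_12.

1_1_11_12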